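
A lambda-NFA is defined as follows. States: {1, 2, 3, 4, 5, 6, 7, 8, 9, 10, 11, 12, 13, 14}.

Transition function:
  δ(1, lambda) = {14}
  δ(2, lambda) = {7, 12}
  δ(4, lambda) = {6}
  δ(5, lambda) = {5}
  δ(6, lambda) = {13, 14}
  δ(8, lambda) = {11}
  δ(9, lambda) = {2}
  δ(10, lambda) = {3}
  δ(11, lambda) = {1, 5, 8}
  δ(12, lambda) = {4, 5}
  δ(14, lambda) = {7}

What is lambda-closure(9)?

Start with {9}.
From 9 via lambda: add 2.
From 2 via lambda: add 7, 12.
From 12 via lambda: add 4, 5.
From 4 via lambda: add 6.
From 6 via lambda: add 13, 14.
No new states can be added; the closed set is {2, 4, 5, 6, 7, 9, 12, 13, 14}.

{2, 4, 5, 6, 7, 9, 12, 13, 14}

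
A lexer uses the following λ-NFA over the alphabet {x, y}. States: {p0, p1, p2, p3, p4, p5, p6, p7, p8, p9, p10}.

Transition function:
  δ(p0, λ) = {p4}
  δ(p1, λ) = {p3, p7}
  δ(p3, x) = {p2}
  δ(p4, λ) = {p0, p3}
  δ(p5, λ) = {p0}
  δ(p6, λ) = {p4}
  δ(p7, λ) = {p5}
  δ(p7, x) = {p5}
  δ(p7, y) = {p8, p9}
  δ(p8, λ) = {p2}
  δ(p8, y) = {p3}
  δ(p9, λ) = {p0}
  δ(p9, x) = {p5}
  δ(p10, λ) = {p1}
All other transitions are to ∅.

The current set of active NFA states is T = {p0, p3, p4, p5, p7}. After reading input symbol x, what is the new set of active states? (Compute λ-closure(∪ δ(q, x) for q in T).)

{p0, p2, p3, p4, p5}

p3 on x → {p2}.
p7 on x → {p5}.
No x-transition from p0, p4, p5.
Union after reading x: {p2, p5}.
Now take the λ-closure:
From p5 via λ: add p0.
From p0 via λ: add p4.
From p4 via λ: add p3.
No new states can be added; the closed set is {p0, p2, p3, p4, p5}.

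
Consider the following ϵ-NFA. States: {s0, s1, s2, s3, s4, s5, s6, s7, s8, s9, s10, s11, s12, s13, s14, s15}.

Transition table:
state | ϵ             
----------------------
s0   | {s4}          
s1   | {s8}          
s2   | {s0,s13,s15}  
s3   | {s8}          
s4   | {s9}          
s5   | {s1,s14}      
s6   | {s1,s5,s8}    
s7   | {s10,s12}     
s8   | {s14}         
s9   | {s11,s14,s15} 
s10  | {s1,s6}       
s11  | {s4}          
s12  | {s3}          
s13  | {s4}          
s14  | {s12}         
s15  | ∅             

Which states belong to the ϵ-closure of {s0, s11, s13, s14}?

Start with {s0, s11, s13, s14}.
From s0 via ϵ: add s4.
From s14 via ϵ: add s12.
From s4 via ϵ: add s9.
From s12 via ϵ: add s3.
From s3 via ϵ: add s8.
From s9 via ϵ: add s15.
No new states can be added; the closed set is {s0, s3, s4, s8, s9, s11, s12, s13, s14, s15}.

{s0, s3, s4, s8, s9, s11, s12, s13, s14, s15}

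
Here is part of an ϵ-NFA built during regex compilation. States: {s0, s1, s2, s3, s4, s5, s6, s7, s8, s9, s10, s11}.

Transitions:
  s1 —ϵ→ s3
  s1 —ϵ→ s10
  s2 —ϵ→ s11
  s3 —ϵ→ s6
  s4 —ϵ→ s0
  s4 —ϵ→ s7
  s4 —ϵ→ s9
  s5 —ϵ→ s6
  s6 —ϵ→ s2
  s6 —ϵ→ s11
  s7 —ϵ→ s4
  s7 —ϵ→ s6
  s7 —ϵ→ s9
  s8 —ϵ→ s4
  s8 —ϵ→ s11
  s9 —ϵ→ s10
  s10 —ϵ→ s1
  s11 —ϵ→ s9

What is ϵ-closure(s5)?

Start with {s5}.
From s5 via ϵ: add s6.
From s6 via ϵ: add s2, s11.
From s11 via ϵ: add s9.
From s9 via ϵ: add s10.
From s10 via ϵ: add s1.
From s1 via ϵ: add s3.
No new states can be added; the closed set is {s1, s2, s3, s5, s6, s9, s10, s11}.

{s1, s2, s3, s5, s6, s9, s10, s11}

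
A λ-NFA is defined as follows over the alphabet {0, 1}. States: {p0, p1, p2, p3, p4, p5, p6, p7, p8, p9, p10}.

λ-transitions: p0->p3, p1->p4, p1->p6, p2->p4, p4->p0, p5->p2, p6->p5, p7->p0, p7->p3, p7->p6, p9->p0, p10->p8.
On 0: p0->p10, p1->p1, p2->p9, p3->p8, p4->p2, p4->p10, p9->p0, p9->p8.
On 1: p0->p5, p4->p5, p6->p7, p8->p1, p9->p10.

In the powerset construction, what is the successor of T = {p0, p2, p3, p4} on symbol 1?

p0 on 1 → {p5}.
p4 on 1 → {p5}.
No 1-transition from p2, p3.
Union after reading 1: {p5}.
Now take the λ-closure:
From p5 via λ: add p2.
From p2 via λ: add p4.
From p4 via λ: add p0.
From p0 via λ: add p3.
No new states can be added; the closed set is {p0, p2, p3, p4, p5}.

{p0, p2, p3, p4, p5}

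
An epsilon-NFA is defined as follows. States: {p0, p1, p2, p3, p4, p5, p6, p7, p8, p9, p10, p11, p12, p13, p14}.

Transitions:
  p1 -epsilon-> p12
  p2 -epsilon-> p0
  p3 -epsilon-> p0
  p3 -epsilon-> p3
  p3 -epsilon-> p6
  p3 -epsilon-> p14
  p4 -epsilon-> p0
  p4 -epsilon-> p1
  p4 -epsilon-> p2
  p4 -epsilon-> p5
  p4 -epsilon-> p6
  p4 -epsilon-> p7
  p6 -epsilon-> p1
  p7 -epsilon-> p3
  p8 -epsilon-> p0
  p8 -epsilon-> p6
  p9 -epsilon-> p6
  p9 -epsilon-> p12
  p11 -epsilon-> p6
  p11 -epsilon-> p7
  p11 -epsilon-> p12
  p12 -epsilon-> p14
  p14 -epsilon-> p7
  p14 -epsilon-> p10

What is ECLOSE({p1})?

Start with {p1}.
From p1 via epsilon: add p12.
From p12 via epsilon: add p14.
From p14 via epsilon: add p7, p10.
From p7 via epsilon: add p3.
From p3 via epsilon: add p0, p6.
No new states can be added; the closed set is {p0, p1, p3, p6, p7, p10, p12, p14}.

{p0, p1, p3, p6, p7, p10, p12, p14}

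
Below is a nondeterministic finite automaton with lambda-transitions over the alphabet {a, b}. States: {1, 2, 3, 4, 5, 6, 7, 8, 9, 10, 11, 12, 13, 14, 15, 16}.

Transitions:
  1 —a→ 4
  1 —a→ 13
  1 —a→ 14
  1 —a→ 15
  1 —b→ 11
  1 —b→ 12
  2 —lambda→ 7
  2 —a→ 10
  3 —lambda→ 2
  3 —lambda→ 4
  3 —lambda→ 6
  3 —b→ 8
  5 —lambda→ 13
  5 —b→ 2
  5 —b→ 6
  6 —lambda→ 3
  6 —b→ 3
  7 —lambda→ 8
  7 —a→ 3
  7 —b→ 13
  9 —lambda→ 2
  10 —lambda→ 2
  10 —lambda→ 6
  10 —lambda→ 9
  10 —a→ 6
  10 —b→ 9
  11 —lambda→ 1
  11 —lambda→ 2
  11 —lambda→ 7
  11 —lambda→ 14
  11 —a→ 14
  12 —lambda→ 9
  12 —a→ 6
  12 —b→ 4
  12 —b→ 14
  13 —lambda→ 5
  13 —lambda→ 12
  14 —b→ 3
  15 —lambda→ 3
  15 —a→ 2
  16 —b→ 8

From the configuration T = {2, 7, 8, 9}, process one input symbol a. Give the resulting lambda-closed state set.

2 on a → {10}.
7 on a → {3}.
No a-transition from 8, 9.
Union after reading a: {3, 10}.
Now take the lambda-closure:
From 3 via lambda: add 2, 4, 6.
From 10 via lambda: add 9.
From 2 via lambda: add 7.
From 7 via lambda: add 8.
No new states can be added; the closed set is {2, 3, 4, 6, 7, 8, 9, 10}.

{2, 3, 4, 6, 7, 8, 9, 10}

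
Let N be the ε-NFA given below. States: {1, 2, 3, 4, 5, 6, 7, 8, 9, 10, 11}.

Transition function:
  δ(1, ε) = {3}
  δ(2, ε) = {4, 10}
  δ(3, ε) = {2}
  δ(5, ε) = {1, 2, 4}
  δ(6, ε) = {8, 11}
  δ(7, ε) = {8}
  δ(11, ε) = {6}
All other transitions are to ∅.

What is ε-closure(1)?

Start with {1}.
From 1 via ε: add 3.
From 3 via ε: add 2.
From 2 via ε: add 4, 10.
No new states can be added; the closed set is {1, 2, 3, 4, 10}.

{1, 2, 3, 4, 10}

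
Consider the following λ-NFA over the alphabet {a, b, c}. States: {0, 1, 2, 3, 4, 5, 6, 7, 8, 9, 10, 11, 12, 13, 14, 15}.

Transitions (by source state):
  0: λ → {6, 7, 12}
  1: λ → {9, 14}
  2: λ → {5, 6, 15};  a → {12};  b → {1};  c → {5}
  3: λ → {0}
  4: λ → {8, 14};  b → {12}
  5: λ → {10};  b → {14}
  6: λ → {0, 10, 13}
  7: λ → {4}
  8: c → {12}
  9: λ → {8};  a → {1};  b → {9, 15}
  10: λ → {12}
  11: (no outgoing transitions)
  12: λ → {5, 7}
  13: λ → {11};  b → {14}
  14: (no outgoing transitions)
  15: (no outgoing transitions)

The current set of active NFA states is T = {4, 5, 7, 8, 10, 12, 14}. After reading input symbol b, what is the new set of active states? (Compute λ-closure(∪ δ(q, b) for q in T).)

4 on b → {12}.
5 on b → {14}.
No b-transition from 7, 8, 10, 12, 14.
Union after reading b: {12, 14}.
Now take the λ-closure:
From 12 via λ: add 5, 7.
From 5 via λ: add 10.
From 7 via λ: add 4.
From 4 via λ: add 8.
No new states can be added; the closed set is {4, 5, 7, 8, 10, 12, 14}.

{4, 5, 7, 8, 10, 12, 14}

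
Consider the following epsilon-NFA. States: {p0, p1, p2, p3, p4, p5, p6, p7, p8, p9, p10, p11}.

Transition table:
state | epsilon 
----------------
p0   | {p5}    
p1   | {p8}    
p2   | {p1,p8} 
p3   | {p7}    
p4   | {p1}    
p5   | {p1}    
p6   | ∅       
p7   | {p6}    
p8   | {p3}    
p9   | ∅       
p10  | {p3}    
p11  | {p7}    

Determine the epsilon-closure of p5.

{p1, p3, p5, p6, p7, p8}

Start with {p5}.
From p5 via epsilon: add p1.
From p1 via epsilon: add p8.
From p8 via epsilon: add p3.
From p3 via epsilon: add p7.
From p7 via epsilon: add p6.
No new states can be added; the closed set is {p1, p3, p5, p6, p7, p8}.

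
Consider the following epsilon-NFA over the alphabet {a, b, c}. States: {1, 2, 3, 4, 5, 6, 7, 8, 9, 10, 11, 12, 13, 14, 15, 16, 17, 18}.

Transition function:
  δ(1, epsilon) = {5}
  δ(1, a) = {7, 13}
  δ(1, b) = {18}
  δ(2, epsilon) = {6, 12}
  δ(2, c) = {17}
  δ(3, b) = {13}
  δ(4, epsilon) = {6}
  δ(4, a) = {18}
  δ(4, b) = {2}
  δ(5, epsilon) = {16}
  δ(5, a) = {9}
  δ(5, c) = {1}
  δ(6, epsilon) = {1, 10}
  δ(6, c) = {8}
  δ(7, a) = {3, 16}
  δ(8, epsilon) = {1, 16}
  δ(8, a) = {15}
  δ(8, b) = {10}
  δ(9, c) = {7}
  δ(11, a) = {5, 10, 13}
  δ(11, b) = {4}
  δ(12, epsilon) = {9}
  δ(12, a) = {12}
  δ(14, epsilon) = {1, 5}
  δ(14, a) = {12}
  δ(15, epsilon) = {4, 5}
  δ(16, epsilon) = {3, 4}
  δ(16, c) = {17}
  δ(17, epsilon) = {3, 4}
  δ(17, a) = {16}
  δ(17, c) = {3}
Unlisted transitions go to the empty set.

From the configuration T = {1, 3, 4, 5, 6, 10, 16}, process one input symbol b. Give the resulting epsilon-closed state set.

1 on b → {18}.
3 on b → {13}.
4 on b → {2}.
No b-transition from 5, 6, 10, 16.
Union after reading b: {2, 13, 18}.
Now take the epsilon-closure:
From 2 via epsilon: add 6, 12.
From 6 via epsilon: add 1, 10.
From 12 via epsilon: add 9.
From 1 via epsilon: add 5.
From 5 via epsilon: add 16.
From 16 via epsilon: add 3, 4.
No new states can be added; the closed set is {1, 2, 3, 4, 5, 6, 9, 10, 12, 13, 16, 18}.

{1, 2, 3, 4, 5, 6, 9, 10, 12, 13, 16, 18}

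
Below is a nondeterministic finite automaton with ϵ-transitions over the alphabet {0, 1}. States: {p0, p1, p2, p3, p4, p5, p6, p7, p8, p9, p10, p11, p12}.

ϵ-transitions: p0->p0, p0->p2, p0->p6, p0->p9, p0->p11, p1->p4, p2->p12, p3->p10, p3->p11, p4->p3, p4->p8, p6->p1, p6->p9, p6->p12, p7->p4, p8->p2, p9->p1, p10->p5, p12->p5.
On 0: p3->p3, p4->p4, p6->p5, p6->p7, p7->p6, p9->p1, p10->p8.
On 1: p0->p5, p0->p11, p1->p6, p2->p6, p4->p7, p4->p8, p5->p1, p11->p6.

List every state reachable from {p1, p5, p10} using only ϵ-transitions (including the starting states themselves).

Start with {p1, p5, p10}.
From p1 via ϵ: add p4.
From p4 via ϵ: add p3, p8.
From p3 via ϵ: add p11.
From p8 via ϵ: add p2.
From p2 via ϵ: add p12.
No new states can be added; the closed set is {p1, p2, p3, p4, p5, p8, p10, p11, p12}.

{p1, p2, p3, p4, p5, p8, p10, p11, p12}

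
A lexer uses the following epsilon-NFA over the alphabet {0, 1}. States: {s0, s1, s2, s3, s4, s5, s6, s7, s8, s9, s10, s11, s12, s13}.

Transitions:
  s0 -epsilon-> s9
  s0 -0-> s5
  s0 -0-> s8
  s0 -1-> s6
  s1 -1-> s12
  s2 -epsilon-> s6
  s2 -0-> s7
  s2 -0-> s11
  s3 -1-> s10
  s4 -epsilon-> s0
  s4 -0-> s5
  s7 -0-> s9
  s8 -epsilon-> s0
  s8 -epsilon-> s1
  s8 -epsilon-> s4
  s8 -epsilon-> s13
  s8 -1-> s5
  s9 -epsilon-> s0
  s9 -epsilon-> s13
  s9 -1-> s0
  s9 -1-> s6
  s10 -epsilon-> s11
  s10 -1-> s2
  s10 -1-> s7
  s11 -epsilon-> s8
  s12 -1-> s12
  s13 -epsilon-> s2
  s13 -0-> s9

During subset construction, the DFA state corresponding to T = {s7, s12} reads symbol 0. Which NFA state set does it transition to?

s7 on 0 → {s9}.
No 0-transition from s12.
Union after reading 0: {s9}.
Now take the epsilon-closure:
From s9 via epsilon: add s0, s13.
From s13 via epsilon: add s2.
From s2 via epsilon: add s6.
No new states can be added; the closed set is {s0, s2, s6, s9, s13}.

{s0, s2, s6, s9, s13}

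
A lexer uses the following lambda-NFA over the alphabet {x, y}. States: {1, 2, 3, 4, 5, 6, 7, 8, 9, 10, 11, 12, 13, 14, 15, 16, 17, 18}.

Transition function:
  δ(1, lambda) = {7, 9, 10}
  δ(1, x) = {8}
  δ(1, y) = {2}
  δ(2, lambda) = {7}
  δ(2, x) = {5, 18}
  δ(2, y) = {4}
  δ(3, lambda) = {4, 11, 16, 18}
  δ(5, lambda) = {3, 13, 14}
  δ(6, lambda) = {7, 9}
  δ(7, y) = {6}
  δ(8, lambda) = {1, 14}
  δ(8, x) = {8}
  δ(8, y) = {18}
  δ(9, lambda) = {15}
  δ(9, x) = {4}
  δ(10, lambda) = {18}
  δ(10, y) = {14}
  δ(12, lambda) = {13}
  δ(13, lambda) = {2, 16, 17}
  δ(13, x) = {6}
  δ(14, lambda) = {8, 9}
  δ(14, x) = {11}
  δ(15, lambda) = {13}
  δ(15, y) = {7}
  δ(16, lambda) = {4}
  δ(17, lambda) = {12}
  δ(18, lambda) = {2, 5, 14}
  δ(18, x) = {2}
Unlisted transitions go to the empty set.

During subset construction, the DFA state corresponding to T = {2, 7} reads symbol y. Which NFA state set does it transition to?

2 on y → {4}.
7 on y → {6}.
Union after reading y: {4, 6}.
Now take the lambda-closure:
From 6 via lambda: add 7, 9.
From 9 via lambda: add 15.
From 15 via lambda: add 13.
From 13 via lambda: add 2, 16, 17.
From 17 via lambda: add 12.
No new states can be added; the closed set is {2, 4, 6, 7, 9, 12, 13, 15, 16, 17}.

{2, 4, 6, 7, 9, 12, 13, 15, 16, 17}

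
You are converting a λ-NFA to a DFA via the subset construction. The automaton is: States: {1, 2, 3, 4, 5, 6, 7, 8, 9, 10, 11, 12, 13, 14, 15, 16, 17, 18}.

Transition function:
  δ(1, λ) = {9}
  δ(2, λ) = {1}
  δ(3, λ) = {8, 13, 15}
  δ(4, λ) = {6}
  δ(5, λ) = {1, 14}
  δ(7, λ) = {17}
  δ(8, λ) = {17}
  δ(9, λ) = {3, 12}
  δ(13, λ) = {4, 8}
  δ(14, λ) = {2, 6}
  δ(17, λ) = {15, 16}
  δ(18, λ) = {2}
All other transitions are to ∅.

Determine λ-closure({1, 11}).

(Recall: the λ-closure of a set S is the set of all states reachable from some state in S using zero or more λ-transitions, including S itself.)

{1, 3, 4, 6, 8, 9, 11, 12, 13, 15, 16, 17}

Start with {1, 11}.
From 1 via λ: add 9.
From 9 via λ: add 3, 12.
From 3 via λ: add 8, 13, 15.
From 8 via λ: add 17.
From 13 via λ: add 4.
From 4 via λ: add 6.
From 17 via λ: add 16.
No new states can be added; the closed set is {1, 3, 4, 6, 8, 9, 11, 12, 13, 15, 16, 17}.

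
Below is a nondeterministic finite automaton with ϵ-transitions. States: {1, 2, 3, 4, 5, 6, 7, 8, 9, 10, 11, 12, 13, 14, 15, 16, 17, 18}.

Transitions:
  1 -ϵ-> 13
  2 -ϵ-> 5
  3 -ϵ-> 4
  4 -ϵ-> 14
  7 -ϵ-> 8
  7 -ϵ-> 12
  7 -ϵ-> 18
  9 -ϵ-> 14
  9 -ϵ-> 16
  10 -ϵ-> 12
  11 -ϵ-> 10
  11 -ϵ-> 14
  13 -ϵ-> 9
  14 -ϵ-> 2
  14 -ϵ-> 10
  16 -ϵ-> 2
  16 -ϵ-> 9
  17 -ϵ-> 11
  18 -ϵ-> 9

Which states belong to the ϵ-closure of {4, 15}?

Start with {4, 15}.
From 4 via ϵ: add 14.
From 14 via ϵ: add 2, 10.
From 2 via ϵ: add 5.
From 10 via ϵ: add 12.
No new states can be added; the closed set is {2, 4, 5, 10, 12, 14, 15}.

{2, 4, 5, 10, 12, 14, 15}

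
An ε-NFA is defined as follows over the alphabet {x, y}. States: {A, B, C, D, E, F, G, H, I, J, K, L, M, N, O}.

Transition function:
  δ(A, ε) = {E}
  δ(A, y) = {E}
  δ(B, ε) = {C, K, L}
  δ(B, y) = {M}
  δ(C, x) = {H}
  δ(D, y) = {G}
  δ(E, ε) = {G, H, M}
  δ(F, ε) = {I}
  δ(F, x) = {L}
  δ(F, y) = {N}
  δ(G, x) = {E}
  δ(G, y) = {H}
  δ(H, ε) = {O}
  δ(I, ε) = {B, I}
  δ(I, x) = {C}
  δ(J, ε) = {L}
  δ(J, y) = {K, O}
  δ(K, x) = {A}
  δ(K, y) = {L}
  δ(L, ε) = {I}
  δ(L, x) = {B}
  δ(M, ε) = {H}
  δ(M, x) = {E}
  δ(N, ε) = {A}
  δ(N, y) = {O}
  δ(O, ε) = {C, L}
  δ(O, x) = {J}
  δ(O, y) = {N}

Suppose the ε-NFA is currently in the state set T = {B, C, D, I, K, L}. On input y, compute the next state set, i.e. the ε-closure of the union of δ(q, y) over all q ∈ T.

B on y → {M}.
D on y → {G}.
K on y → {L}.
No y-transition from C, I, L.
Union after reading y: {G, L, M}.
Now take the ε-closure:
From L via ε: add I.
From M via ε: add H.
From H via ε: add O.
From I via ε: add B.
From B via ε: add C, K.
No new states can be added; the closed set is {B, C, G, H, I, K, L, M, O}.

{B, C, G, H, I, K, L, M, O}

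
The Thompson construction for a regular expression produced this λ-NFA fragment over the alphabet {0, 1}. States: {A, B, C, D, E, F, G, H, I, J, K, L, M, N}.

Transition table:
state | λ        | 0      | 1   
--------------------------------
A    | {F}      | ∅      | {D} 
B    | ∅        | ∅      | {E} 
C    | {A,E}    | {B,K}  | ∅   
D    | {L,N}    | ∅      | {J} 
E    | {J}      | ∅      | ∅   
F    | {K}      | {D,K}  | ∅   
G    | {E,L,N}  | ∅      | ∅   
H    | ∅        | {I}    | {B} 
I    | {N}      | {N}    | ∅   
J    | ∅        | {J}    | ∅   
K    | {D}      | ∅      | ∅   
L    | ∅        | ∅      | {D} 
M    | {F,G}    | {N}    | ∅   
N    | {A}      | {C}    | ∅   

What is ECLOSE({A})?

Start with {A}.
From A via λ: add F.
From F via λ: add K.
From K via λ: add D.
From D via λ: add L, N.
No new states can be added; the closed set is {A, D, F, K, L, N}.

{A, D, F, K, L, N}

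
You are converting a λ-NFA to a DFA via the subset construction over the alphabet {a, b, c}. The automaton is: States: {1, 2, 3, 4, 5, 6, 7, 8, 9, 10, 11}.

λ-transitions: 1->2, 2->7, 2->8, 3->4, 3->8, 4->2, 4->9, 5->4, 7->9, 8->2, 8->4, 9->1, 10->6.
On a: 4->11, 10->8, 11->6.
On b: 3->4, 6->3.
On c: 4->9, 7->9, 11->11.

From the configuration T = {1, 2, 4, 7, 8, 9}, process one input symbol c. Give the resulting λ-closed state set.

4 on c → {9}.
7 on c → {9}.
No c-transition from 1, 2, 8, 9.
Union after reading c: {9}.
Now take the λ-closure:
From 9 via λ: add 1.
From 1 via λ: add 2.
From 2 via λ: add 7, 8.
From 8 via λ: add 4.
No new states can be added; the closed set is {1, 2, 4, 7, 8, 9}.

{1, 2, 4, 7, 8, 9}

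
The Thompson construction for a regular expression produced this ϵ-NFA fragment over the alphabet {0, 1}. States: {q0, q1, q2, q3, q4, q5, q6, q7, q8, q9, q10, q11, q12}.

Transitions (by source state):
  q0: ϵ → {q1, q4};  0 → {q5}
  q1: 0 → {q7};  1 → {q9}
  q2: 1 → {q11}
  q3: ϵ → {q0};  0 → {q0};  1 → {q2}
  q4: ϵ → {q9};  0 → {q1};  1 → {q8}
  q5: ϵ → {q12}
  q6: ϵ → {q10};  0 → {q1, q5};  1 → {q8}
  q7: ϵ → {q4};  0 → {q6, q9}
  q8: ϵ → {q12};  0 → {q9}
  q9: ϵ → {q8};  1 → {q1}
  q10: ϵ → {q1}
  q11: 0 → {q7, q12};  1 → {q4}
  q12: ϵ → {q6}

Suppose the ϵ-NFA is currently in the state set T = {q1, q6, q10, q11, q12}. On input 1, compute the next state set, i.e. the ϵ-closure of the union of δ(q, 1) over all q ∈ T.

q1 on 1 → {q9}.
q6 on 1 → {q8}.
q11 on 1 → {q4}.
No 1-transition from q10, q12.
Union after reading 1: {q4, q8, q9}.
Now take the ϵ-closure:
From q8 via ϵ: add q12.
From q12 via ϵ: add q6.
From q6 via ϵ: add q10.
From q10 via ϵ: add q1.
No new states can be added; the closed set is {q1, q4, q6, q8, q9, q10, q12}.

{q1, q4, q6, q8, q9, q10, q12}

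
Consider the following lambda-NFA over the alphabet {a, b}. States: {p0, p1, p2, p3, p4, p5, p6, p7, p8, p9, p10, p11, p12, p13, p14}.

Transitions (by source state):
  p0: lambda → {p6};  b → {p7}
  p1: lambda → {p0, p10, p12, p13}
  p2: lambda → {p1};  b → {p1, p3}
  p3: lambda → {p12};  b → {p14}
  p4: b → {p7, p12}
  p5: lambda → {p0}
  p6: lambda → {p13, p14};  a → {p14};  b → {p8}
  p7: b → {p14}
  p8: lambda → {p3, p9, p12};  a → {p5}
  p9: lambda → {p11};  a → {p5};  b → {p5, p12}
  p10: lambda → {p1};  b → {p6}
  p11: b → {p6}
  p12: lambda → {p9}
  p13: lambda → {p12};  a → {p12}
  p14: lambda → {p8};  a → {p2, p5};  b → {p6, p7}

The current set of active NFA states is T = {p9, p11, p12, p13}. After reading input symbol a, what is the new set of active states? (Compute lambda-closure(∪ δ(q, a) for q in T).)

p9 on a → {p5}.
p13 on a → {p12}.
No a-transition from p11, p12.
Union after reading a: {p5, p12}.
Now take the lambda-closure:
From p5 via lambda: add p0.
From p12 via lambda: add p9.
From p0 via lambda: add p6.
From p9 via lambda: add p11.
From p6 via lambda: add p13, p14.
From p14 via lambda: add p8.
From p8 via lambda: add p3.
No new states can be added; the closed set is {p0, p3, p5, p6, p8, p9, p11, p12, p13, p14}.

{p0, p3, p5, p6, p8, p9, p11, p12, p13, p14}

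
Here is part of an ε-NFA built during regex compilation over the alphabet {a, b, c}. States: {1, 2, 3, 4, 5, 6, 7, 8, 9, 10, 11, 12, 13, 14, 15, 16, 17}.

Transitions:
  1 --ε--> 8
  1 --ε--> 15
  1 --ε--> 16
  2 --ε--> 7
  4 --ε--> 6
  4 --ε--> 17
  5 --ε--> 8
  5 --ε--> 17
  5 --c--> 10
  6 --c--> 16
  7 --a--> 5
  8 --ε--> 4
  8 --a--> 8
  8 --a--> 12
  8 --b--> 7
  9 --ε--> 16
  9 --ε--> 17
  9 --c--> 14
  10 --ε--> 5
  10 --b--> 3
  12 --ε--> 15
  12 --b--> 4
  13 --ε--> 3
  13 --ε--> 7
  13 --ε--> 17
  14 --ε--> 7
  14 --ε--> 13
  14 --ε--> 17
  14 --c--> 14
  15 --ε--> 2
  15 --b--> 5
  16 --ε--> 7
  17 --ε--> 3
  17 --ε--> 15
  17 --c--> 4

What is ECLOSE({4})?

Start with {4}.
From 4 via ε: add 6, 17.
From 17 via ε: add 3, 15.
From 15 via ε: add 2.
From 2 via ε: add 7.
No new states can be added; the closed set is {2, 3, 4, 6, 7, 15, 17}.

{2, 3, 4, 6, 7, 15, 17}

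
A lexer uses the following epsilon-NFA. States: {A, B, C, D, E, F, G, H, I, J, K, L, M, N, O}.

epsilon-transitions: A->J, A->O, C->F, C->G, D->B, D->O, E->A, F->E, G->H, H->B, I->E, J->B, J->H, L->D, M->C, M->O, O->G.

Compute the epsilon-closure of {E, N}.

Start with {E, N}.
From E via epsilon: add A.
From A via epsilon: add J, O.
From J via epsilon: add B, H.
From O via epsilon: add G.
No new states can be added; the closed set is {A, B, E, G, H, J, N, O}.

{A, B, E, G, H, J, N, O}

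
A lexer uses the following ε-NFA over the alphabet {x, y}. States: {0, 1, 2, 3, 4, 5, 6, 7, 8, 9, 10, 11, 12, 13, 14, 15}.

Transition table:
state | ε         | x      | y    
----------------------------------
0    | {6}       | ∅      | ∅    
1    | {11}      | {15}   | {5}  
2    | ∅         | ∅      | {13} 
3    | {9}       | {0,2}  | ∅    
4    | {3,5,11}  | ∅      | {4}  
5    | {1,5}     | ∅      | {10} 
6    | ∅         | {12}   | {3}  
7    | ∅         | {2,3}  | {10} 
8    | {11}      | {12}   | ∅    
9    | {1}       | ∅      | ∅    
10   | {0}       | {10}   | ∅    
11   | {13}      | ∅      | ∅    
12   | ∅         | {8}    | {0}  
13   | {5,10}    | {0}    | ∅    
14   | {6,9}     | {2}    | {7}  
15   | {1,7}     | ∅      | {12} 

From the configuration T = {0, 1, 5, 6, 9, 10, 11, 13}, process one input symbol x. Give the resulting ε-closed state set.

{0, 1, 5, 6, 7, 10, 11, 12, 13, 15}

1 on x → {15}.
6 on x → {12}.
10 on x → {10}.
13 on x → {0}.
No x-transition from 0, 5, 9, 11.
Union after reading x: {0, 10, 12, 15}.
Now take the ε-closure:
From 0 via ε: add 6.
From 15 via ε: add 1, 7.
From 1 via ε: add 11.
From 11 via ε: add 13.
From 13 via ε: add 5.
No new states can be added; the closed set is {0, 1, 5, 6, 7, 10, 11, 12, 13, 15}.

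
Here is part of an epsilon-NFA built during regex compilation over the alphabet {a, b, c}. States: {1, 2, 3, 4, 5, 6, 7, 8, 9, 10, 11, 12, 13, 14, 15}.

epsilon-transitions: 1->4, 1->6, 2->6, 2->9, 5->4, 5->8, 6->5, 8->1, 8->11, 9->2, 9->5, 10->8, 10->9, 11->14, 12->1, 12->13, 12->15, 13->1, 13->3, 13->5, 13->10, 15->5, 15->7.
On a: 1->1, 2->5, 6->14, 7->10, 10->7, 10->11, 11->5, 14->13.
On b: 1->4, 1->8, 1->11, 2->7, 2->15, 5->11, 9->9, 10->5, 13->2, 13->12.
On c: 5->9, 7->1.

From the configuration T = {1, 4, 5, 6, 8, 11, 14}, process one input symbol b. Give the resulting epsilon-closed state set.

{1, 4, 5, 6, 8, 11, 14}

1 on b → {4, 8, 11}.
5 on b → {11}.
No b-transition from 4, 6, 8, 11, 14.
Union after reading b: {4, 8, 11}.
Now take the epsilon-closure:
From 8 via epsilon: add 1.
From 11 via epsilon: add 14.
From 1 via epsilon: add 6.
From 6 via epsilon: add 5.
No new states can be added; the closed set is {1, 4, 5, 6, 8, 11, 14}.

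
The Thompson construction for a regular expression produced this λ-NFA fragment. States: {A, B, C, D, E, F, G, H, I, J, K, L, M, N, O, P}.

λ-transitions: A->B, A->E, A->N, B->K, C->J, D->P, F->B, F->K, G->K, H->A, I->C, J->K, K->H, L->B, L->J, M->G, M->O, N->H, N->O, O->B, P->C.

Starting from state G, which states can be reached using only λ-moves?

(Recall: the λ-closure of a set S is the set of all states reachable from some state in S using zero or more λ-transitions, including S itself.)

{A, B, E, G, H, K, N, O}

Start with {G}.
From G via λ: add K.
From K via λ: add H.
From H via λ: add A.
From A via λ: add B, E, N.
From N via λ: add O.
No new states can be added; the closed set is {A, B, E, G, H, K, N, O}.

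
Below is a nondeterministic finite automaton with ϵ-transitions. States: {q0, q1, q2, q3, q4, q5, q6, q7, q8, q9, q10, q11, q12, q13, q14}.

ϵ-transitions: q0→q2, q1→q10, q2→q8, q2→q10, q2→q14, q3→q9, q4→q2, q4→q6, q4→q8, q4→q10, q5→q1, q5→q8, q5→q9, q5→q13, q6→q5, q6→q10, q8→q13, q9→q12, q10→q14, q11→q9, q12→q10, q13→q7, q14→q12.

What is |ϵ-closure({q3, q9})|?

5

Start with {q3, q9}.
From q9 via ϵ: add q12.
From q12 via ϵ: add q10.
From q10 via ϵ: add q14.
ϵ-closure = {q3, q9, q10, q12, q14}, which has 5 states.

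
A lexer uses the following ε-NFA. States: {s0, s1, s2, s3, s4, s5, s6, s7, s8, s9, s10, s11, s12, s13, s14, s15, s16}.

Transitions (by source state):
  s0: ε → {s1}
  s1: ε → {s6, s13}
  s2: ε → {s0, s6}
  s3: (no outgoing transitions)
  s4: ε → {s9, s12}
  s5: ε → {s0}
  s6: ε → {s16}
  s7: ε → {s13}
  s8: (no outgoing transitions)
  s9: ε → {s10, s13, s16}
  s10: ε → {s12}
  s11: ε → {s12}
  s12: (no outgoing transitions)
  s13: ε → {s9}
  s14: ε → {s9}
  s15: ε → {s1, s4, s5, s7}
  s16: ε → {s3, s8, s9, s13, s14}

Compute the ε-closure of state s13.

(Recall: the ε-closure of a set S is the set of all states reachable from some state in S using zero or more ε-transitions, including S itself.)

Start with {s13}.
From s13 via ε: add s9.
From s9 via ε: add s10, s16.
From s10 via ε: add s12.
From s16 via ε: add s3, s8, s14.
No new states can be added; the closed set is {s3, s8, s9, s10, s12, s13, s14, s16}.

{s3, s8, s9, s10, s12, s13, s14, s16}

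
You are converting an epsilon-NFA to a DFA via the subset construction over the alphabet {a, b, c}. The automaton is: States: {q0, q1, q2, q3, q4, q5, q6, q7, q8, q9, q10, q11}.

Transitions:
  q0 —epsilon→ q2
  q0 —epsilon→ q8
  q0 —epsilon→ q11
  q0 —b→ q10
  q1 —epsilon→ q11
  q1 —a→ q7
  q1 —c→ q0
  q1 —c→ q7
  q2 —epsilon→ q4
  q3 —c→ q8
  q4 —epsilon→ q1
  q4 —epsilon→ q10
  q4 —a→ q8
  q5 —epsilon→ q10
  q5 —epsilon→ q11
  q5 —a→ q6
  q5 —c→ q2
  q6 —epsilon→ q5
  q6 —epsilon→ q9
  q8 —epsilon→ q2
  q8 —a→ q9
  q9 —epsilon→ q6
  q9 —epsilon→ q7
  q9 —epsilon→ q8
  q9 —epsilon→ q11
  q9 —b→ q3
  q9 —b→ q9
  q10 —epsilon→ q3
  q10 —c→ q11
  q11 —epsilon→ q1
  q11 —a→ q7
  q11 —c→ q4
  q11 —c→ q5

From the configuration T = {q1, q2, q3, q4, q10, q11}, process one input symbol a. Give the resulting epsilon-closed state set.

q1 on a → {q7}.
q4 on a → {q8}.
q11 on a → {q7}.
No a-transition from q2, q3, q10.
Union after reading a: {q7, q8}.
Now take the epsilon-closure:
From q8 via epsilon: add q2.
From q2 via epsilon: add q4.
From q4 via epsilon: add q1, q10.
From q1 via epsilon: add q11.
From q10 via epsilon: add q3.
No new states can be added; the closed set is {q1, q2, q3, q4, q7, q8, q10, q11}.

{q1, q2, q3, q4, q7, q8, q10, q11}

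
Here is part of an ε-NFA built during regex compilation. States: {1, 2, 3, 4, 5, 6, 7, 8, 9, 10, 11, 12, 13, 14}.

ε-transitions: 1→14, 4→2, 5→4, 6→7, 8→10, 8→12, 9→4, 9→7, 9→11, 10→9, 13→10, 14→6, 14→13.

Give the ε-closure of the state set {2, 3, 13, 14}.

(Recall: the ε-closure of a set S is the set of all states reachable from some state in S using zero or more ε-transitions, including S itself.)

{2, 3, 4, 6, 7, 9, 10, 11, 13, 14}

Start with {2, 3, 13, 14}.
From 13 via ε: add 10.
From 14 via ε: add 6.
From 6 via ε: add 7.
From 10 via ε: add 9.
From 9 via ε: add 4, 11.
No new states can be added; the closed set is {2, 3, 4, 6, 7, 9, 10, 11, 13, 14}.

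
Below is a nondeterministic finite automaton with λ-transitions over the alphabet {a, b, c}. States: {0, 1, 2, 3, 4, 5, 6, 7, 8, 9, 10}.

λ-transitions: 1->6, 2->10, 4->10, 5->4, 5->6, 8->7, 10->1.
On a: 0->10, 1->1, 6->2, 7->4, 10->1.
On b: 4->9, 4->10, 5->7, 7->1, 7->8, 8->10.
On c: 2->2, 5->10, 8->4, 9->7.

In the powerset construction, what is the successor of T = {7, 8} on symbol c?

{1, 4, 6, 10}

8 on c → {4}.
No c-transition from 7.
Union after reading c: {4}.
Now take the λ-closure:
From 4 via λ: add 10.
From 10 via λ: add 1.
From 1 via λ: add 6.
No new states can be added; the closed set is {1, 4, 6, 10}.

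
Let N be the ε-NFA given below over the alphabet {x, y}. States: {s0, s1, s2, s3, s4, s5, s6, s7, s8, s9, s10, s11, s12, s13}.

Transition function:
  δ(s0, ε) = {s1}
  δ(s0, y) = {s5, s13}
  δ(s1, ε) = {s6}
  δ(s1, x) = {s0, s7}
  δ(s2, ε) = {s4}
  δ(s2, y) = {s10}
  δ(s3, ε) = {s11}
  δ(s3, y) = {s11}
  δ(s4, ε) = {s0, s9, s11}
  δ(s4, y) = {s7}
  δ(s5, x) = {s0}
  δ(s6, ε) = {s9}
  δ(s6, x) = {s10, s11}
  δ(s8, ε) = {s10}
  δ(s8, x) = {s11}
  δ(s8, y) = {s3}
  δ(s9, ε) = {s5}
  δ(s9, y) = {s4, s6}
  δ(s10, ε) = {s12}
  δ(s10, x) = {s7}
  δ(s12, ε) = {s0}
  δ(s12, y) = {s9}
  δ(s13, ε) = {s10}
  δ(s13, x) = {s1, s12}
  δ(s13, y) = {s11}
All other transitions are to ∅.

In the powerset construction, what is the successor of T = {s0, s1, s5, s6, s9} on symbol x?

s1 on x → {s0, s7}.
s5 on x → {s0}.
s6 on x → {s10, s11}.
No x-transition from s0, s9.
Union after reading x: {s0, s7, s10, s11}.
Now take the ε-closure:
From s0 via ε: add s1.
From s10 via ε: add s12.
From s1 via ε: add s6.
From s6 via ε: add s9.
From s9 via ε: add s5.
No new states can be added; the closed set is {s0, s1, s5, s6, s7, s9, s10, s11, s12}.

{s0, s1, s5, s6, s7, s9, s10, s11, s12}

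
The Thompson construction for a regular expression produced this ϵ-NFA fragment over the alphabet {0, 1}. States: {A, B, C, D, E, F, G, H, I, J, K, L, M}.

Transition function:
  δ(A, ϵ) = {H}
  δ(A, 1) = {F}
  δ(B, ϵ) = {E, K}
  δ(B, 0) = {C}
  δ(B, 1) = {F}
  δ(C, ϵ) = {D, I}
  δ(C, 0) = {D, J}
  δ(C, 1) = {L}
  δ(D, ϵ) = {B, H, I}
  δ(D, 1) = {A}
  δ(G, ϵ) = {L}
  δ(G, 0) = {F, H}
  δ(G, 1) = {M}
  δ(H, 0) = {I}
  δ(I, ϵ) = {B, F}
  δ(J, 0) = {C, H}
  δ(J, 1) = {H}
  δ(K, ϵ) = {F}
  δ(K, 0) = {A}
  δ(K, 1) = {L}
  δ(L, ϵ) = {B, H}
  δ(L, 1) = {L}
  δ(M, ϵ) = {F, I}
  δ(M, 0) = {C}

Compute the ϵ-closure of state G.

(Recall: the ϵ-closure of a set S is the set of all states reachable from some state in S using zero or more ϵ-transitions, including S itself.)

{B, E, F, G, H, K, L}

Start with {G}.
From G via ϵ: add L.
From L via ϵ: add B, H.
From B via ϵ: add E, K.
From K via ϵ: add F.
No new states can be added; the closed set is {B, E, F, G, H, K, L}.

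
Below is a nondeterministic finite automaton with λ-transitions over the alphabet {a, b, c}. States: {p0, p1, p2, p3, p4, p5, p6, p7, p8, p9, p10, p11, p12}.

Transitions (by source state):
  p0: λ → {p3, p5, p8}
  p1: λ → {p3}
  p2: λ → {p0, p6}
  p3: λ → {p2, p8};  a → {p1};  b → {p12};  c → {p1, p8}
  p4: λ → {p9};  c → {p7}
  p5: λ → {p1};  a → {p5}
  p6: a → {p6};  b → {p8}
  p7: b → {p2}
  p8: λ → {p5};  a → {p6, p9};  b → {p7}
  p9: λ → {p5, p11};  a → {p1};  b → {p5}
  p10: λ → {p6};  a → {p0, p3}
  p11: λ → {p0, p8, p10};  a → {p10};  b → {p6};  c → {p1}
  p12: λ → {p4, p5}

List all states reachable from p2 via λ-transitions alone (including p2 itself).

{p0, p1, p2, p3, p5, p6, p8}

Start with {p2}.
From p2 via λ: add p0, p6.
From p0 via λ: add p3, p5, p8.
From p5 via λ: add p1.
No new states can be added; the closed set is {p0, p1, p2, p3, p5, p6, p8}.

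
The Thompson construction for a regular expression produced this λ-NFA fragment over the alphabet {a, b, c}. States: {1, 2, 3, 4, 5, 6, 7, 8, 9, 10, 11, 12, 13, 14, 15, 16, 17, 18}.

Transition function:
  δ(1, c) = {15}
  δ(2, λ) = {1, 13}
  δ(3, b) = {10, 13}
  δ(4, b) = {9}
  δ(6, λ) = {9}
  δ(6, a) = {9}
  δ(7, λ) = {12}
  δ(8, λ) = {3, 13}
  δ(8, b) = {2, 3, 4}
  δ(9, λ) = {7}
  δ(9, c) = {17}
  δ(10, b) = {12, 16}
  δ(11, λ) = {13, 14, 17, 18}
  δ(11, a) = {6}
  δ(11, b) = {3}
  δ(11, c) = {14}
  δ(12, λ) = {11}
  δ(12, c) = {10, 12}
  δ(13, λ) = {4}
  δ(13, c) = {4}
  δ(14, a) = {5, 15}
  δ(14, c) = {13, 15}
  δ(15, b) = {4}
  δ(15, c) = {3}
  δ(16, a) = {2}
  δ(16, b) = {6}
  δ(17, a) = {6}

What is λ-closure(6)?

{4, 6, 7, 9, 11, 12, 13, 14, 17, 18}

Start with {6}.
From 6 via λ: add 9.
From 9 via λ: add 7.
From 7 via λ: add 12.
From 12 via λ: add 11.
From 11 via λ: add 13, 14, 17, 18.
From 13 via λ: add 4.
No new states can be added; the closed set is {4, 6, 7, 9, 11, 12, 13, 14, 17, 18}.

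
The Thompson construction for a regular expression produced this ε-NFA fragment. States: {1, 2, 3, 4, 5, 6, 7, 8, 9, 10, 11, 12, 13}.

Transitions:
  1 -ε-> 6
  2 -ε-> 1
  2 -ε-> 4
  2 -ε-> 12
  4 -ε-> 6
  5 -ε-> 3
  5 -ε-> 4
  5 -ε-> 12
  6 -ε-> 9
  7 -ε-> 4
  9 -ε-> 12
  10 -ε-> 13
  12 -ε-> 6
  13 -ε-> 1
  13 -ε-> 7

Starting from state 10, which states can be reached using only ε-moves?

Start with {10}.
From 10 via ε: add 13.
From 13 via ε: add 1, 7.
From 1 via ε: add 6.
From 7 via ε: add 4.
From 6 via ε: add 9.
From 9 via ε: add 12.
No new states can be added; the closed set is {1, 4, 6, 7, 9, 10, 12, 13}.

{1, 4, 6, 7, 9, 10, 12, 13}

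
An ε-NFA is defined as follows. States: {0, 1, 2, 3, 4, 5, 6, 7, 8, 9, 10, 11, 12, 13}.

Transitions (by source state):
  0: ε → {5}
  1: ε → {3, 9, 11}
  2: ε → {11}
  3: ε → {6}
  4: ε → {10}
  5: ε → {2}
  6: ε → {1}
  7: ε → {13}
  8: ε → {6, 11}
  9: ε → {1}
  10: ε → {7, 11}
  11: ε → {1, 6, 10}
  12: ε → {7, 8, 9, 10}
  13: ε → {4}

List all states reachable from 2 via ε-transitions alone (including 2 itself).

Start with {2}.
From 2 via ε: add 11.
From 11 via ε: add 1, 6, 10.
From 1 via ε: add 3, 9.
From 10 via ε: add 7.
From 7 via ε: add 13.
From 13 via ε: add 4.
No new states can be added; the closed set is {1, 2, 3, 4, 6, 7, 9, 10, 11, 13}.

{1, 2, 3, 4, 6, 7, 9, 10, 11, 13}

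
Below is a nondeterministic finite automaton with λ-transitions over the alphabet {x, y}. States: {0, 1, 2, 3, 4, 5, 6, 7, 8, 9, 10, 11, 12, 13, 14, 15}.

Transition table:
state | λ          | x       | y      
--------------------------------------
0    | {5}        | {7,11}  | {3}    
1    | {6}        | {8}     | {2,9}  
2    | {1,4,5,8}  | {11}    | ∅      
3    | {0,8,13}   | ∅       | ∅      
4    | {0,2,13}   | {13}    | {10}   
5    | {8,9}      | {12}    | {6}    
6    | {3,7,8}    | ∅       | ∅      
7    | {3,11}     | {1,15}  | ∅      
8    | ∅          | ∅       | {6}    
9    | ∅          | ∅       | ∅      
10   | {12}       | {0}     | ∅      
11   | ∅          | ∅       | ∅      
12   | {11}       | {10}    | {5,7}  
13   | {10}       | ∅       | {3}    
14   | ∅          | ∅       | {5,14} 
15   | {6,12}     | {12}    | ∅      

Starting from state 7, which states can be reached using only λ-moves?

{0, 3, 5, 7, 8, 9, 10, 11, 12, 13}

Start with {7}.
From 7 via λ: add 3, 11.
From 3 via λ: add 0, 8, 13.
From 0 via λ: add 5.
From 13 via λ: add 10.
From 5 via λ: add 9.
From 10 via λ: add 12.
No new states can be added; the closed set is {0, 3, 5, 7, 8, 9, 10, 11, 12, 13}.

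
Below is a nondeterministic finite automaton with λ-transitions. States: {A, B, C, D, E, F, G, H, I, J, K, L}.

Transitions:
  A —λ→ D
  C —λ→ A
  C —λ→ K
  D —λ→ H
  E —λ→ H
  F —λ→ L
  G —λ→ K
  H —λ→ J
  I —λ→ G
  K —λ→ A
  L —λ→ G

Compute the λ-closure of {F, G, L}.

{A, D, F, G, H, J, K, L}

Start with {F, G, L}.
From G via λ: add K.
From K via λ: add A.
From A via λ: add D.
From D via λ: add H.
From H via λ: add J.
No new states can be added; the closed set is {A, D, F, G, H, J, K, L}.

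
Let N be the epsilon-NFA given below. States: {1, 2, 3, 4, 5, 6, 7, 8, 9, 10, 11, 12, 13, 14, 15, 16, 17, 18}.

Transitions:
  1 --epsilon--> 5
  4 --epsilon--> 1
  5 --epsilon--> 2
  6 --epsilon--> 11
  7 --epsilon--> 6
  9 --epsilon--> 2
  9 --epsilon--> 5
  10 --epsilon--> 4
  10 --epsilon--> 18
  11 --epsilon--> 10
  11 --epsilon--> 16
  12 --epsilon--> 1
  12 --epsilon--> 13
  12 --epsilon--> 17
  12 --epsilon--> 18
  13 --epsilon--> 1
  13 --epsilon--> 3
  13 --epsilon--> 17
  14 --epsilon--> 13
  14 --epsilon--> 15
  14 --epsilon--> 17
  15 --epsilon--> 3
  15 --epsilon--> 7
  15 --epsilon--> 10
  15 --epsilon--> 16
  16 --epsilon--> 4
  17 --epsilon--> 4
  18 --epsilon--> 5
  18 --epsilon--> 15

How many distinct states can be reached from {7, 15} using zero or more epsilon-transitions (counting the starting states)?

Start with {7, 15}.
From 7 via epsilon: add 6.
From 15 via epsilon: add 3, 10, 16.
From 6 via epsilon: add 11.
From 10 via epsilon: add 4, 18.
From 4 via epsilon: add 1.
From 18 via epsilon: add 5.
From 5 via epsilon: add 2.
epsilon-closure = {1, 2, 3, 4, 5, 6, 7, 10, 11, 15, 16, 18}, which has 12 states.

12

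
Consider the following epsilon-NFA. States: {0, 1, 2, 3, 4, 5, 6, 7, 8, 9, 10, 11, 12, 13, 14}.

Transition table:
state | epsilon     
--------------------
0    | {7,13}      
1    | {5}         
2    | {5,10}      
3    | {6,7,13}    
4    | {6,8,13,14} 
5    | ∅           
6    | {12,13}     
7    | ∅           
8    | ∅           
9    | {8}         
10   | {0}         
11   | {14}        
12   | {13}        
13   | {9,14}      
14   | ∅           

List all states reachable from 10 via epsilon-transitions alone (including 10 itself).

Start with {10}.
From 10 via epsilon: add 0.
From 0 via epsilon: add 7, 13.
From 13 via epsilon: add 9, 14.
From 9 via epsilon: add 8.
No new states can be added; the closed set is {0, 7, 8, 9, 10, 13, 14}.

{0, 7, 8, 9, 10, 13, 14}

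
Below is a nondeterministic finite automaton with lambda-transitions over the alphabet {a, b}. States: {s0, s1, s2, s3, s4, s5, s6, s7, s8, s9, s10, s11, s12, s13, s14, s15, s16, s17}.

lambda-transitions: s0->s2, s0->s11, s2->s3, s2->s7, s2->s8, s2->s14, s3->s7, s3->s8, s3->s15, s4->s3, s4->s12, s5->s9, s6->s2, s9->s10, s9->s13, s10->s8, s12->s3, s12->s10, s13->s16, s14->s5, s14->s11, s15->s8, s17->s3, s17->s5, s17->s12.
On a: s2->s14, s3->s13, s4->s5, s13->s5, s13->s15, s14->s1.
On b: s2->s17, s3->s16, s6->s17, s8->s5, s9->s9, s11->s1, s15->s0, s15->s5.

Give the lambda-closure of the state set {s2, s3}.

Start with {s2, s3}.
From s2 via lambda: add s7, s8, s14.
From s3 via lambda: add s15.
From s14 via lambda: add s5, s11.
From s5 via lambda: add s9.
From s9 via lambda: add s10, s13.
From s13 via lambda: add s16.
No new states can be added; the closed set is {s2, s3, s5, s7, s8, s9, s10, s11, s13, s14, s15, s16}.

{s2, s3, s5, s7, s8, s9, s10, s11, s13, s14, s15, s16}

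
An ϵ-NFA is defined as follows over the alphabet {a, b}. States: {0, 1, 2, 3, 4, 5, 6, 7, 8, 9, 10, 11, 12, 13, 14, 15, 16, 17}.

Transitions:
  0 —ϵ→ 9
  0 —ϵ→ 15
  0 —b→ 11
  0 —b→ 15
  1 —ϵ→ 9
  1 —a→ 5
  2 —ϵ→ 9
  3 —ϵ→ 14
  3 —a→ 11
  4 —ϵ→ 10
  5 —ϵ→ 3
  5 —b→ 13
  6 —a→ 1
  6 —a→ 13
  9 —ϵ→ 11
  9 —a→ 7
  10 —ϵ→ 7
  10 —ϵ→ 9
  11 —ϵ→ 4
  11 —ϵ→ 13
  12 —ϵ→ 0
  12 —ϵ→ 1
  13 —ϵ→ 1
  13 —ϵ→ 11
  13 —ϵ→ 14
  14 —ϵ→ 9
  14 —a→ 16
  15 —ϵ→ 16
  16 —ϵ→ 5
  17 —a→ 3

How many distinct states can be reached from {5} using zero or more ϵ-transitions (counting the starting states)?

Start with {5}.
From 5 via ϵ: add 3.
From 3 via ϵ: add 14.
From 14 via ϵ: add 9.
From 9 via ϵ: add 11.
From 11 via ϵ: add 4, 13.
From 4 via ϵ: add 10.
From 13 via ϵ: add 1.
From 10 via ϵ: add 7.
ϵ-closure = {1, 3, 4, 5, 7, 9, 10, 11, 13, 14}, which has 10 states.

10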